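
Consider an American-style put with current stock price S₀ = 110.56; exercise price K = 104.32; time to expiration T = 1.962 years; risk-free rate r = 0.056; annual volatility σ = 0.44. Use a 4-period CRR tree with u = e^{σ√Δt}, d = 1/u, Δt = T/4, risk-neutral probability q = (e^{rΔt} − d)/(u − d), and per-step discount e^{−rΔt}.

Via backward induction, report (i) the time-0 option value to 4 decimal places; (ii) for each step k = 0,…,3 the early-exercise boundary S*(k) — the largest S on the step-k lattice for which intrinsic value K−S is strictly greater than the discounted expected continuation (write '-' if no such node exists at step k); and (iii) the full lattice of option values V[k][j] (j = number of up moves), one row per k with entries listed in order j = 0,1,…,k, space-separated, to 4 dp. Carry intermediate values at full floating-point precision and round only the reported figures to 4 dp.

Δt=0.49050, u=1.36091, d=0.73480, q=0.46804, disc=e^(-rΔt)=0.97291
k=4 terminal: V=max(K-S,0) → 72.0890 44.6252 0.0000 0.0000 0.0000
k=3: j=0 S=43.8637 intr=60.4563 cont=57.6298 V=60.4563[EX]; j=1 S=81.2395 intr=23.0805 cont=23.0955 V=23.0955[hold]; j=2 S=150.4627 intr=0.0000 cont=0.0000 V=0.0000[hold]; j=3 S=278.6704 intr=0.0000 cont=0.0000 V=0.0000[hold]  S*(3)=43.8637
k=2: j=0 S=59.6948 intr=44.6252 cont=41.8056 V=44.6252[EX]; j=1 S=110.5600 intr=0.0000 cont=11.9529 V=11.9529[hold]; j=2 S=204.7670 intr=0.0000 cont=0.0000 V=0.0000[hold]  S*(2)=59.6948
k=1: j=0 S=81.2395 intr=23.0805 cont=28.5384 V=28.5384[hold]; j=1 S=150.4627 intr=0.0000 cont=6.1862 V=6.1862[hold]  S*(1)=-
k=0: j=0 S=110.5600 intr=0.0000 cont=17.5868 V=17.5868[hold]  S*(0)=-

price = 17.5868
boundary = - - 59.6948 43.8637
tree:
17.5868
28.5384 6.1862
44.6252 11.9529 0.0000
60.4563 23.0955 0.0000 0.0000
72.0890 44.6252 0.0000 0.0000 0.0000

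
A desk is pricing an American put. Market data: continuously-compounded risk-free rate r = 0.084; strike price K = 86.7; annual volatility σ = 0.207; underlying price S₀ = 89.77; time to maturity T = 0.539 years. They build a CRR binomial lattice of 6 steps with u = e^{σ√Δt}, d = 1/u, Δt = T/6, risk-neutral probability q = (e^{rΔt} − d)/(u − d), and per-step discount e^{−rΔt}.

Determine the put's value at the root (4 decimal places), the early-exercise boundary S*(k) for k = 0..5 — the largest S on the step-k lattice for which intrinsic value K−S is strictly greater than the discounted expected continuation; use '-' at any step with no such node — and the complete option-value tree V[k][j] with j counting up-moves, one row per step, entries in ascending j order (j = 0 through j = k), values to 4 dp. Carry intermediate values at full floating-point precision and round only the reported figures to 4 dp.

price = 2.7608
boundary = - - - 74.5242 79.2943 74.5242
tree:
2.7608
4.7069 1.1777
7.7426 2.2429 0.3066
12.1758 4.1564 0.6797 0.0000
16.6590 7.4057 1.5069 0.0000 0.0000
20.8724 12.1758 3.3406 0.0000 0.0000 0.0000
24.8324 16.6590 7.4057 0.0000 0.0000 0.0000 0.0000

params: Δt=0.08983 u=1.06401 d=0.93984 q=0.54550 e^(-rΔt)=0.99248
t_6 payoffs: 24.8324 16.6590 7.4057 0.0000 0.0000 0.0000 0.0000
t_5: node(5,0) S=65.8276 payoff=20.8724 vs cont=20.2207 → 20.8724 [stop]  node(5,1) S=74.5242 payoff=12.1758 vs cont=11.5241 → 12.1758 [stop]  node(5,2) S=84.3697 payoff=2.3303 vs cont=3.3406 → 3.3406 [wait]  node(5,3) S=95.5160 payoff=0.0000 vs cont=0.0000 → 0.0000 [wait]  node(5,4) S=108.1348 payoff=0.0000 vs cont=0.0000 → 0.0000 [wait]  node(5,5) S=122.4207 payoff=0.0000 vs cont=0.0000 → 0.0000 [wait]  ⇒ S*(5)=74.5242
t_4: node(4,0) S=70.0410 payoff=16.6590 vs cont=16.0072 → 16.6590 [stop]  node(4,1) S=79.2943 payoff=7.4057 vs cont=7.3009 → 7.4057 [stop]  node(4,2) S=89.7700 payoff=0.0000 vs cont=1.5069 → 1.5069 [wait]  node(4,3) S=101.6297 payoff=0.0000 vs cont=0.0000 → 0.0000 [wait]  node(4,4) S=115.0562 payoff=0.0000 vs cont=0.0000 → 0.0000 [wait]  ⇒ S*(4)=79.2943
t_3: node(3,0) S=74.5242 payoff=12.1758 vs cont=11.5241 → 12.1758 [stop]  node(3,1) S=84.3697 payoff=2.3303 vs cont=4.1564 → 4.1564 [wait]  node(3,2) S=95.5160 payoff=0.0000 vs cont=0.6797 → 0.6797 [wait]  node(3,3) S=108.1348 payoff=0.0000 vs cont=0.0000 → 0.0000 [wait]  ⇒ S*(3)=74.5242
t_2: node(2,0) S=79.2943 payoff=7.4057 vs cont=7.7426 → 7.7426 [wait]  node(2,1) S=89.7700 payoff=0.0000 vs cont=2.2429 → 2.2429 [wait]  node(2,2) S=101.6297 payoff=0.0000 vs cont=0.3066 → 0.3066 [wait]  ⇒ S*(2)=-
t_1: node(1,0) S=84.3697 payoff=2.3303 vs cont=4.7069 → 4.7069 [wait]  node(1,1) S=95.5160 payoff=0.0000 vs cont=1.1777 → 1.1777 [wait]  ⇒ S*(1)=-
t_0: node(0,0) S=89.7700 payoff=0.0000 vs cont=2.7608 → 2.7608 [wait]  ⇒ S*(0)=-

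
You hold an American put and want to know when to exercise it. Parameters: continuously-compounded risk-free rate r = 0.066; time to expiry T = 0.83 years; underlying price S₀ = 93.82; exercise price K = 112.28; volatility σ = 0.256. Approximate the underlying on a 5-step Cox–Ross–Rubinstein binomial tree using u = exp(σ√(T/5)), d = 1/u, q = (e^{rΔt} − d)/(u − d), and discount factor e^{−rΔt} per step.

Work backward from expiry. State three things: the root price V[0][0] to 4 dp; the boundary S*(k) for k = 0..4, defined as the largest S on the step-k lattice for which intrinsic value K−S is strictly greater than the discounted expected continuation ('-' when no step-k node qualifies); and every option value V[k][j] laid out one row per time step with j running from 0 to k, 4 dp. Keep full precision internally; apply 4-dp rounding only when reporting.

Δt=0.16600  u=1.10994  d=0.90095  q=0.52666  discount=0.98910
step 5 (expiry): payoffs max(K−S,0) = 56.5863 43.6678 27.7526 8.1458 0.0000 0.0000
step 4: (k=4,j=0): S=61.8164, (K−S)⁺=50.4636, hold=49.2402 ⇒ V=50.4636 exercise | (k=4,j=1): S=76.1552, (K−S)⁺=36.1248, hold=34.9014 ⇒ V=36.1248 exercise | (k=4,j=2): S=93.8200, (K−S)⁺=18.4600, hold=17.2366 ⇒ V=18.4600 exercise | (k=4,j=3): S=115.5823, (K−S)⁺=0.0000, hold=3.8137 ⇒ V=3.8137 continue | (k=4,j=4): S=142.3925, (K−S)⁺=0.0000, hold=0.0000 ⇒ V=0.0000 continue  boundary S*=93.8200
step 3: (k=3,j=0): S=68.6122, (K−S)⁺=43.6678, hold=42.4443 ⇒ V=43.6678 exercise | (k=3,j=1): S=84.5274, (K−S)⁺=27.7526, hold=26.5292 ⇒ V=27.7526 exercise | (k=3,j=2): S=104.1342, (K−S)⁺=8.1458, hold=10.6293 ⇒ V=10.6293 continue | (k=3,j=3): S=128.2889, (K−S)⁺=0.0000, hold=1.7855 ⇒ V=1.7855 continue  boundary S*=84.5274
step 2: (k=2,j=0): S=76.1552, (K−S)⁺=36.1248, hold=34.9014 ⇒ V=36.1248 exercise | (k=2,j=1): S=93.8200, (K−S)⁺=18.4600, hold=18.5303 ⇒ V=18.5303 continue | (k=2,j=2): S=115.5823, (K−S)⁺=0.0000, hold=5.9065 ⇒ V=5.9065 continue  boundary S*=76.1552
step 1: (k=1,j=0): S=84.5274, (K−S)⁺=27.7526, hold=26.5658 ⇒ V=27.7526 exercise | (k=1,j=1): S=104.1342, (K−S)⁺=8.1458, hold=11.7524 ⇒ V=11.7524 continue  boundary S*=84.5274
step 0: (k=0,j=0): S=93.8200, (K−S)⁺=18.4600, hold=19.1153 ⇒ V=19.1153 continue  boundary S*=-

price = 19.1153
boundary = - 84.5274 76.1552 84.5274 93.8200
tree:
19.1153
27.7526 11.7524
36.1248 18.5303 5.9065
43.6678 27.7526 10.6293 1.7855
50.4636 36.1248 18.4600 3.8137 0.0000
56.5863 43.6678 27.7526 8.1458 0.0000 0.0000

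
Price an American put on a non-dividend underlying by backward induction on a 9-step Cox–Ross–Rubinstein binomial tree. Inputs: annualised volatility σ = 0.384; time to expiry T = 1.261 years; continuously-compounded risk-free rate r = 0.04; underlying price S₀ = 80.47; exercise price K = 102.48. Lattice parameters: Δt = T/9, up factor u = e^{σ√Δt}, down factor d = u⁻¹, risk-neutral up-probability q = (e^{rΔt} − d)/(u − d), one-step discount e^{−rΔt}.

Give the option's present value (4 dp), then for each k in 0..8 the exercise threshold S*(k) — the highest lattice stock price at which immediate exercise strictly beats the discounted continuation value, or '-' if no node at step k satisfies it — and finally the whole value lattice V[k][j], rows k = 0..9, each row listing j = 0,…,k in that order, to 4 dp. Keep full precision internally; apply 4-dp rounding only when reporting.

params: Δt=0.14011 u=1.15458 d=0.86612 q=0.48361 e^(-rΔt)=0.99441
t_9 payoffs: 80.4092 73.0584 63.2594 50.1968 32.7837 9.5709 0.0000 0.0000 0.0000 0.0000
t_8: node(8,0) S=25.4825 payoff=76.9975 vs cont=76.4248 → 76.9975 [stop]  node(8,1) S=33.9696 payoff=68.5104 vs cont=67.9377 → 68.5104 [stop]  node(8,2) S=45.2833 payoff=57.1967 vs cont=56.6240 → 57.1967 [stop]  node(8,3) S=60.3651 payoff=42.1149 vs cont=41.5422 → 42.1149 [stop]  node(8,4) S=80.4700 payoff=22.0100 vs cont=21.4373 → 22.0100 [stop]  node(8,5) S=107.2709 payoff=0.0000 vs cont=4.9147 → 4.9147 [wait]  node(8,6) S=142.9981 payoff=0.0000 vs cont=0.0000 → 0.0000 [wait]  node(8,7) S=190.6243 payoff=0.0000 vs cont=0.0000 → 0.0000 [wait]  node(8,8) S=254.1126 payoff=0.0000 vs cont=0.0000 → 0.0000 [wait]  ⇒ S*(8)=80.4700
t_7: node(7,0) S=29.4216 payoff=73.0584 vs cont=72.4857 → 73.0584 [stop]  node(7,1) S=39.2206 payoff=63.2594 vs cont=62.6867 → 63.2594 [stop]  node(7,2) S=52.2832 payoff=50.1968 vs cont=49.6241 → 50.1968 [stop]  node(7,3) S=69.6963 payoff=32.7837 vs cont=32.2109 → 32.7837 [stop]  node(7,4) S=92.9091 payoff=9.5709 vs cont=13.6657 → 13.6657 [wait]  node(7,5) S=123.8529 payoff=0.0000 vs cont=2.5237 → 2.5237 [wait]  node(7,6) S=165.1027 payoff=0.0000 vs cont=0.0000 → 0.0000 [wait]  node(7,7) S=220.0910 payoff=0.0000 vs cont=0.0000 → 0.0000 [wait]  ⇒ S*(7)=69.6963
t_6: node(6,0) S=33.9696 payoff=68.5104 vs cont=67.9377 → 68.5104 [stop]  node(6,1) S=45.2833 payoff=57.1967 vs cont=56.6240 → 57.1967 [stop]  node(6,2) S=60.3651 payoff=42.1149 vs cont=41.5422 → 42.1149 [stop]  node(6,3) S=80.4700 payoff=22.0100 vs cont=23.4065 → 23.4065 [wait]  node(6,4) S=107.2709 payoff=0.0000 vs cont=8.2311 → 8.2311 [wait]  node(6,5) S=142.9981 payoff=0.0000 vs cont=1.2959 → 1.2959 [wait]  node(6,6) S=190.6243 payoff=0.0000 vs cont=0.0000 → 0.0000 [wait]  ⇒ S*(6)=60.3651
t_5: node(5,0) S=39.2206 payoff=63.2594 vs cont=62.6867 → 63.2594 [stop]  node(5,1) S=52.2832 payoff=50.1968 vs cont=49.6241 → 50.1968 [stop]  node(5,2) S=69.6963 payoff=32.7837 vs cont=32.8825 → 32.8825 [wait]  node(5,3) S=92.9091 payoff=9.5709 vs cont=15.9777 → 15.9777 [wait]  node(5,4) S=123.8529 payoff=0.0000 vs cont=4.8499 → 4.8499 [wait]  node(5,5) S=165.1027 payoff=0.0000 vs cont=0.6655 → 0.6655 [wait]  ⇒ S*(5)=52.2832
t_4: node(4,0) S=45.2833 payoff=57.1967 vs cont=56.6240 → 57.1967 [stop]  node(4,1) S=60.3651 payoff=42.1149 vs cont=41.5897 → 42.1149 [stop]  node(4,2) S=80.4700 payoff=22.0100 vs cont=24.5691 → 24.5691 [wait]  node(4,3) S=107.2709 payoff=0.0000 vs cont=10.5370 → 10.5370 [wait]  node(4,4) S=142.9981 payoff=0.0000 vs cont=2.8105 → 2.8105 [wait]  ⇒ S*(4)=60.3651
t_3: node(3,0) S=52.2832 payoff=50.1968 vs cont=49.6241 → 50.1968 [stop]  node(3,1) S=69.6963 payoff=32.7837 vs cont=33.4416 → 33.4416 [wait]  node(3,2) S=92.9091 payoff=9.5709 vs cont=17.6836 → 17.6836 [wait]  node(3,3) S=123.8529 payoff=0.0000 vs cont=6.7623 → 6.7623 [wait]  ⇒ S*(3)=52.2832
t_2: node(2,0) S=60.3651 payoff=42.1149 vs cont=41.8586 → 42.1149 [stop]  node(2,1) S=80.4700 payoff=22.0100 vs cont=25.6766 → 25.6766 [wait]  node(2,2) S=107.2709 payoff=0.0000 vs cont=12.3327 → 12.3327 [wait]  ⇒ S*(2)=60.3651
t_1: node(1,0) S=69.6963 payoff=32.7837 vs cont=33.9742 → 33.9742 [wait]  node(1,1) S=92.9091 payoff=9.5709 vs cont=19.1159 → 19.1159 [wait]  ⇒ S*(1)=-
t_0: node(0,0) S=80.4700 payoff=22.0100 vs cont=26.6388 → 26.6388 [wait]  ⇒ S*(0)=-

price = 26.6388
boundary = - - 60.3651 52.2832 60.3651 52.2832 60.3651 69.6963 80.4700
tree:
26.6388
33.9742 19.1159
42.1149 25.6766 12.3327
50.1968 33.4416 17.6836 6.7623
57.1967 42.1149 24.5691 10.5370 2.8105
63.2594 50.1968 32.8825 15.9777 4.8499 0.6655
68.5104 57.1967 42.1149 23.4065 8.2311 1.2959 0.0000
73.0584 63.2594 50.1968 32.7837 13.6657 2.5237 0.0000 0.0000
76.9975 68.5104 57.1967 42.1149 22.0100 4.9147 0.0000 0.0000 0.0000
80.4092 73.0584 63.2594 50.1968 32.7837 9.5709 0.0000 0.0000 0.0000 0.0000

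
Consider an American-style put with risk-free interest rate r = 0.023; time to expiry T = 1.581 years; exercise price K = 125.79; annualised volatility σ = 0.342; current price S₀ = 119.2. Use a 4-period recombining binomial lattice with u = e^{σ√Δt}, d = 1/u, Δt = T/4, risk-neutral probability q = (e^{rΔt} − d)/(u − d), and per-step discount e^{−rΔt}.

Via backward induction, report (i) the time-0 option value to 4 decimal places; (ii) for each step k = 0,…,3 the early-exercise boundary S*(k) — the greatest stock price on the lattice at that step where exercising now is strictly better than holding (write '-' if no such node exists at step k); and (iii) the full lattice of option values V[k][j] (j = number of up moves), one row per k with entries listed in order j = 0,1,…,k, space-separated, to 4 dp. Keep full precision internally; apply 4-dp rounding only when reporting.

price = 22.2650
boundary = - - 77.5389 96.1386
tree:
22.2650
33.4549 9.9556
48.2511 17.2567 1.8348
63.2524 29.6514 3.4772 0.0000
75.3514 48.2511 6.5900 0.0000 0.0000

Δt=0.39525  u=1.23988  d=0.80653  q=0.46753  discount=0.99095
step 4 (expiry): payoffs max(K−S,0) = 75.3514 48.2511 6.5900 0.0000 0.0000
step 3: (k=3,j=0): S=62.5376, (K−S)⁺=63.2524, hold=62.1141 ⇒ V=63.2524 exercise | (k=3,j=1): S=96.1386, (K−S)⁺=29.6514, hold=28.5130 ⇒ V=29.6514 exercise | (k=3,j=2): S=147.7933, (K−S)⁺=0.0000, hold=3.4772 ⇒ V=3.4772 continue | (k=3,j=3): S=227.2016, (K−S)⁺=0.0000, hold=0.0000 ⇒ V=0.0000 continue  boundary S*=96.1386
step 2: (k=2,j=0): S=77.5389, (K−S)⁺=48.2511, hold=47.1128 ⇒ V=48.2511 exercise | (k=2,j=1): S=119.2000, (K−S)⁺=6.5900, hold=17.2567 ⇒ V=17.2567 continue | (k=2,j=2): S=183.2454, (K−S)⁺=0.0000, hold=1.8348 ⇒ V=1.8348 continue  boundary S*=77.5389
step 1: (k=1,j=0): S=96.1386, (K−S)⁺=29.6514, hold=33.4549 ⇒ V=33.4549 continue | (k=1,j=1): S=147.7933, (K−S)⁺=0.0000, hold=9.9556 ⇒ V=9.9556 continue  boundary S*=-
step 0: (k=0,j=0): S=119.2000, (K−S)⁺=6.5900, hold=22.2650 ⇒ V=22.2650 continue  boundary S*=-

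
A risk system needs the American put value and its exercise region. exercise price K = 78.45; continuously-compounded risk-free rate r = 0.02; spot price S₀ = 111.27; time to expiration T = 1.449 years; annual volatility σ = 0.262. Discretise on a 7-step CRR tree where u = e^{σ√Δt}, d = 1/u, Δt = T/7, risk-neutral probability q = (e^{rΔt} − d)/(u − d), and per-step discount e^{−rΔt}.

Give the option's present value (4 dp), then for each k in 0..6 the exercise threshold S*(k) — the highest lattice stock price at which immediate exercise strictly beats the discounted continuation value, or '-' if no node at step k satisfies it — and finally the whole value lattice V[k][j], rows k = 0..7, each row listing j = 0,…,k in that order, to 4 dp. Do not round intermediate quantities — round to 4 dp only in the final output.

params: Δt=0.20700 u=1.12660 d=0.88763 q=0.48759 e^(-rΔt)=0.99587
t_7 payoffs: 30.1448 17.1398 0.6337 0.0000 0.0000 0.0000 0.0000 0.0000
t_6: node(6,0) S=54.4206 payoff=24.0294 vs cont=23.7053 → 24.0294 [stop]  node(6,1) S=69.0719 payoff=9.3781 vs cont=9.0540 → 9.3781 [stop]  node(6,2) S=87.6677 payoff=0.0000 vs cont=0.3234 → 0.3234 [wait]  node(6,3) S=111.2700 payoff=0.0000 vs cont=0.0000 → 0.0000 [wait]  node(6,4) S=141.2265 payoff=0.0000 vs cont=0.0000 → 0.0000 [wait]  node(6,5) S=179.2481 payoff=0.0000 vs cont=0.0000 → 0.0000 [wait]  node(6,6) S=227.5060 payoff=0.0000 vs cont=0.0000 → 0.0000 [wait]  ⇒ S*(6)=69.0719
t_5: node(5,0) S=61.3102 payoff=17.1398 vs cont=16.8157 → 17.1398 [stop]  node(5,1) S=77.8163 payoff=0.6337 vs cont=4.9425 → 4.9425 [wait]  node(5,2) S=98.7663 payoff=0.0000 vs cont=0.1650 → 0.1650 [wait]  node(5,3) S=125.3566 payoff=0.0000 vs cont=0.0000 → 0.0000 [wait]  node(5,4) S=159.1056 payoff=0.0000 vs cont=0.0000 → 0.0000 [wait]  node(5,5) S=201.9406 payoff=0.0000 vs cont=0.0000 → 0.0000 [wait]  ⇒ S*(5)=61.3102
t_4: node(4,0) S=69.0719 payoff=9.3781 vs cont=11.1463 → 11.1463 [wait]  node(4,1) S=87.6677 payoff=0.0000 vs cont=2.6022 → 2.6022 [wait]  node(4,2) S=111.2700 payoff=0.0000 vs cont=0.0842 → 0.0842 [wait]  node(4,3) S=141.2265 payoff=0.0000 vs cont=0.0000 → 0.0000 [wait]  node(4,4) S=179.2481 payoff=0.0000 vs cont=0.0000 → 0.0000 [wait]  ⇒ S*(4)=-
t_3: node(3,0) S=77.8163 payoff=0.6337 vs cont=6.9514 → 6.9514 [wait]  node(3,1) S=98.7663 payoff=0.0000 vs cont=1.3688 → 1.3688 [wait]  node(3,2) S=125.3566 payoff=0.0000 vs cont=0.0430 → 0.0430 [wait]  node(3,3) S=159.1056 payoff=0.0000 vs cont=0.0000 → 0.0000 [wait]  ⇒ S*(3)=-
t_2: node(2,0) S=87.6677 payoff=0.0000 vs cont=4.2119 → 4.2119 [wait]  node(2,1) S=111.2700 payoff=0.0000 vs cont=0.7193 → 0.7193 [wait]  node(2,2) S=141.2265 payoff=0.0000 vs cont=0.0219 → 0.0219 [wait]  ⇒ S*(2)=-
t_1: node(1,0) S=98.7663 payoff=0.0000 vs cont=2.4986 → 2.4986 [wait]  node(1,1) S=125.3566 payoff=0.0000 vs cont=0.3777 → 0.3777 [wait]  ⇒ S*(1)=-
t_0: node(0,0) S=111.2700 payoff=0.0000 vs cont=1.4584 → 1.4584 [wait]  ⇒ S*(0)=-

price = 1.4584
boundary = - - - - - 61.3102 69.0719
tree:
1.4584
2.4986 0.3777
4.2119 0.7193 0.0219
6.9514 1.3688 0.0430 0.0000
11.1463 2.6022 0.0842 0.0000 0.0000
17.1398 4.9425 0.1650 0.0000 0.0000 0.0000
24.0294 9.3781 0.3234 0.0000 0.0000 0.0000 0.0000
30.1448 17.1398 0.6337 0.0000 0.0000 0.0000 0.0000 0.0000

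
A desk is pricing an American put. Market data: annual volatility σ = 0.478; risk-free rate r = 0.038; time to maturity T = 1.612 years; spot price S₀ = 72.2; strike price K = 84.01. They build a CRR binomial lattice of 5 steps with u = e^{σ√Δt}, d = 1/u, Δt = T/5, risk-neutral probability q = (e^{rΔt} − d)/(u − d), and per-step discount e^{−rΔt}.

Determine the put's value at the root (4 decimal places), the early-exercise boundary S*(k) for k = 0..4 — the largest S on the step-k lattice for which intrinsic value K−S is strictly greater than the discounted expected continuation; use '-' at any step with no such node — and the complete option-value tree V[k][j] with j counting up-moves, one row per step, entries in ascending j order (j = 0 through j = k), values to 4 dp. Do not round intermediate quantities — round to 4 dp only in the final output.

price = 22.6541
boundary = - - 41.9560 31.9832 41.9560
tree:
22.6541
31.5117 12.6579
42.0540 19.7374 4.5208
52.0268 29.6510 8.3972 0.0000
59.6291 42.0540 15.5975 0.0000 0.0000
65.4243 52.0268 28.9716 0.0000 0.0000 0.0000

Δt=0.32240  u=1.31181  d=0.76230  q=0.45499  discount=0.98782
step 5 (expiry): payoffs max(K−S,0) = 65.4243 52.0268 28.9716 0.0000 0.0000 0.0000
step 4: (k=4,j=0): S=24.3809, (K−S)⁺=59.6291, hold=58.6061 ⇒ V=59.6291 exercise | (k=4,j=1): S=41.9560, (K−S)⁺=42.0540, hold=41.0311 ⇒ V=42.0540 exercise | (k=4,j=2): S=72.2000, (K−S)⁺=11.8100, hold=15.5975 ⇒ V=15.5975 continue | (k=4,j=3): S=124.2455, (K−S)⁺=0.0000, hold=0.0000 ⇒ V=0.0000 continue | (k=4,j=4): S=213.8081, (K−S)⁺=0.0000, hold=0.0000 ⇒ V=0.0000 continue  boundary S*=41.9560
step 3: (k=3,j=0): S=31.9832, (K−S)⁺=52.0268, hold=51.0039 ⇒ V=52.0268 exercise | (k=3,j=1): S=55.0384, (K−S)⁺=28.9716, hold=29.6510 ⇒ V=29.6510 continue | (k=3,j=2): S=94.7129, (K−S)⁺=0.0000, hold=8.3972 ⇒ V=8.3972 continue | (k=3,j=3): S=162.9868, (K−S)⁺=0.0000, hold=0.0000 ⇒ V=0.0000 continue  boundary S*=31.9832
step 2: (k=2,j=0): S=41.9560, (K−S)⁺=42.0540, hold=41.3364 ⇒ V=42.0540 exercise | (k=2,j=1): S=72.2000, (K−S)⁺=11.8100, hold=19.7374 ⇒ V=19.7374 continue | (k=2,j=2): S=124.2455, (K−S)⁺=0.0000, hold=4.5208 ⇒ V=4.5208 continue  boundary S*=41.9560
step 1: (k=1,j=0): S=55.0384, (K−S)⁺=28.9716, hold=31.5117 ⇒ V=31.5117 continue | (k=1,j=1): S=94.7129, (K−S)⁺=0.0000, hold=12.6579 ⇒ V=12.6579 continue  boundary S*=-
step 0: (k=0,j=0): S=72.2000, (K−S)⁺=11.8100, hold=22.6541 ⇒ V=22.6541 continue  boundary S*=-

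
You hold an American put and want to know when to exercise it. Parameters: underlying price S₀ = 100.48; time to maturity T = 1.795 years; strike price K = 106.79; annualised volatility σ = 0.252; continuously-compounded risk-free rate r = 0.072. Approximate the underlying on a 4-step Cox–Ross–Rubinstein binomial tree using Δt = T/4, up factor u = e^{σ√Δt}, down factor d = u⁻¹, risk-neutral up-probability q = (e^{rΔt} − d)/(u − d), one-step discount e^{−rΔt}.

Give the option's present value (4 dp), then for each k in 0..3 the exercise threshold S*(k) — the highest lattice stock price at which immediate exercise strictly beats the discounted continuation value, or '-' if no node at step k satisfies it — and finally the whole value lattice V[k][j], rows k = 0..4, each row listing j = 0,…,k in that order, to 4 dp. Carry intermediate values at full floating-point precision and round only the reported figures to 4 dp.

Δt=0.44875  u=1.18390  d=0.84467  q=0.55470  discount=0.96821
step 4 (expiry): payoffs max(K−S,0) = 55.6426 35.1012 6.3100 0.0000 0.0000
step 3: (k=3,j=0): S=60.5533, (K−S)⁺=46.2367, hold=42.8415 ⇒ V=46.2367 exercise | (k=3,j=1): S=84.8722, (K−S)⁺=21.9178, hold=18.5225 ⇒ V=21.9178 exercise | (k=3,j=2): S=118.9580, (K−S)⁺=0.0000, hold=2.7205 ⇒ V=2.7205 continue | (k=3,j=3): S=166.7331, (K−S)⁺=0.0000, hold=0.0000 ⇒ V=0.0000 continue  boundary S*=84.8722
step 2: (k=2,j=0): S=71.6888, (K−S)⁺=35.1012, hold=31.7059 ⇒ V=35.1012 exercise | (k=2,j=1): S=100.4800, (K−S)⁺=6.3100, hold=10.9108 ⇒ V=10.9108 continue | (k=2,j=2): S=140.8341, (K−S)⁺=0.0000, hold=1.1729 ⇒ V=1.1729 continue  boundary S*=71.6888
step 1: (k=1,j=0): S=84.8722, (K−S)⁺=21.9178, hold=20.9935 ⇒ V=21.9178 exercise | (k=1,j=1): S=118.9580, (K−S)⁺=0.0000, hold=5.3341 ⇒ V=5.3341 continue  boundary S*=84.8722
step 0: (k=0,j=0): S=100.4800, (K−S)⁺=6.3100, hold=12.3145 ⇒ V=12.3145 continue  boundary S*=-

price = 12.3145
boundary = - 84.8722 71.6888 84.8722
tree:
12.3145
21.9178 5.3341
35.1012 10.9108 1.1729
46.2367 21.9178 2.7205 0.0000
55.6426 35.1012 6.3100 0.0000 0.0000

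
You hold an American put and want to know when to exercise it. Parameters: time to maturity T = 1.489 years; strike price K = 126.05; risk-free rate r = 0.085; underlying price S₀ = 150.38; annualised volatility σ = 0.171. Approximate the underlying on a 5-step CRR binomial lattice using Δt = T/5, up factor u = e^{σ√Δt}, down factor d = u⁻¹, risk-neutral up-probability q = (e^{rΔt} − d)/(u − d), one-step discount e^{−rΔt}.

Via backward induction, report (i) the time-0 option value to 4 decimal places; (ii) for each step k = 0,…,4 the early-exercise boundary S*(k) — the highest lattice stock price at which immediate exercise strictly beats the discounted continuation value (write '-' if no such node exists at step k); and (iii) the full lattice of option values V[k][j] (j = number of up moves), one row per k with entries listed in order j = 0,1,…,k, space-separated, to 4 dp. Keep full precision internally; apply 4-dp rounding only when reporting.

price = 1.1082
boundary = - - - 113.6605 103.5339
tree:
1.1082
2.5477 0.2489
5.7157 0.6612 0.0000
12.3895 1.7562 0.0000 0.0000
22.5161 4.6646 0.0000 0.0000 0.0000
31.7404 12.3895 0.0000 0.0000 0.0000 0.0000

Δt=0.29780  u=1.09781  d=0.91091  q=0.61385  discount=0.97500
step 5 (expiry): payoffs max(K−S,0) = 31.7404 12.3895 0.0000 0.0000 0.0000 0.0000
step 4: (k=4,j=0): S=103.5339, (K−S)⁺=22.5161, hold=19.3654 ⇒ V=22.5161 exercise | (k=4,j=1): S=124.7775, (K−S)⁺=1.2725, hold=4.6646 ⇒ V=4.6646 continue | (k=4,j=2): S=150.3800, (K−S)⁺=0.0000, hold=0.0000 ⇒ V=0.0000 continue | (k=4,j=3): S=181.2357, (K−S)⁺=0.0000, hold=0.0000 ⇒ V=0.0000 continue | (k=4,j=4): S=218.4225, (K−S)⁺=0.0000, hold=0.0000 ⇒ V=0.0000 continue  boundary S*=103.5339
step 3: (k=3,j=0): S=113.6605, (K−S)⁺=12.3895, hold=11.2691 ⇒ V=12.3895 exercise | (k=3,j=1): S=136.9819, (K−S)⁺=0.0000, hold=1.7562 ⇒ V=1.7562 continue | (k=3,j=2): S=165.0885, (K−S)⁺=0.0000, hold=0.0000 ⇒ V=0.0000 continue | (k=3,j=3): S=198.9622, (K−S)⁺=0.0000, hold=0.0000 ⇒ V=0.0000 continue  boundary S*=113.6605
step 2: (k=2,j=0): S=124.7775, (K−S)⁺=1.2725, hold=5.7157 ⇒ V=5.7157 continue | (k=2,j=1): S=150.3800, (K−S)⁺=0.0000, hold=0.6612 ⇒ V=0.6612 continue | (k=2,j=2): S=181.2357, (K−S)⁺=0.0000, hold=0.0000 ⇒ V=0.0000 continue  boundary S*=-
step 1: (k=1,j=0): S=136.9819, (K−S)⁺=0.0000, hold=2.5477 ⇒ V=2.5477 continue | (k=1,j=1): S=165.0885, (K−S)⁺=0.0000, hold=0.2489 ⇒ V=0.2489 continue  boundary S*=-
step 0: (k=0,j=0): S=150.3800, (K−S)⁺=0.0000, hold=1.1082 ⇒ V=1.1082 continue  boundary S*=-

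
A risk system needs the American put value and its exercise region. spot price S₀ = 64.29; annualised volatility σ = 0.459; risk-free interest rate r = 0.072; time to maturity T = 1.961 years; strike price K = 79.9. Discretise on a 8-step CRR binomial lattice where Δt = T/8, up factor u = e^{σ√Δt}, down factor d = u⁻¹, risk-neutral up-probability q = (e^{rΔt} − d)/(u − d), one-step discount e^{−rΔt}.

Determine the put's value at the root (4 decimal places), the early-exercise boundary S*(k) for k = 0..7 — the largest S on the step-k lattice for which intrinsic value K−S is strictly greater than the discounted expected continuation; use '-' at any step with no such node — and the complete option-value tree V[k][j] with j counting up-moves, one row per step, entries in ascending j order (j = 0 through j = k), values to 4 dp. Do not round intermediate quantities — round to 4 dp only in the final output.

Δt=0.24513, u=1.25515, d=0.79672, q=0.48227, disc=e^(-rΔt)=0.98251
k=8 terminal: V=max(K-S,0) → 69.4626 63.4571 53.9960 39.0911 15.6100 0.0000 0.0000 0.0000 0.0000
k=7: j=0 S=13.1004 intr=66.7996 cont=65.4018 V=66.7996[EX]; j=1 S=20.6383 intr=59.2617 cont=57.8639 V=59.2617[EX]; j=2 S=32.5133 intr=47.3867 cont=45.9889 V=47.3867[EX]; j=3 S=51.2212 intr=28.6788 cont=27.2811 V=28.6788[EX]; j=4 S=80.6933 intr=0.0000 cont=7.9404 V=7.9404[hold]; j=5 S=127.1234 intr=0.0000 cont=0.0000 V=0.0000[hold]; j=6 S=200.2689 intr=0.0000 cont=0.0000 V=0.0000[hold]; j=7 S=315.5016 intr=0.0000 cont=0.0000 V=0.0000[hold]  S*(7)=51.2212
k=6: j=0 S=16.4429 intr=63.4571 cont=62.0593 V=63.4571[EX]; j=1 S=25.9040 intr=53.9960 cont=52.5982 V=53.9960[EX]; j=2 S=40.8089 intr=39.0911 cont=37.6933 V=39.0911[EX]; j=3 S=64.2900 intr=15.6100 cont=18.3505 V=18.3505[hold]; j=4 S=101.2818 intr=0.0000 cont=4.0390 V=4.0390[hold]; j=5 S=159.5583 intr=0.0000 cont=0.0000 V=0.0000[hold]; j=6 S=251.3666 intr=0.0000 cont=0.0000 V=0.0000[hold]  S*(6)=40.8089
k=5: j=0 S=20.6383 intr=59.2617 cont=57.8639 V=59.2617[EX]; j=1 S=32.5133 intr=47.3867 cont=45.9889 V=47.3867[EX]; j=2 S=51.2212 intr=28.6788 cont=28.5796 V=28.6788[EX]; j=3 S=80.6933 intr=0.0000 cont=11.2482 V=11.2482[hold]; j=4 S=127.1234 intr=0.0000 cont=2.0545 V=2.0545[hold]; j=5 S=200.2689 intr=0.0000 cont=0.0000 V=0.0000[hold]  S*(5)=51.2212
k=4: j=0 S=25.9040 intr=53.9960 cont=52.5982 V=53.9960[EX]; j=1 S=40.8089 intr=39.0911 cont=37.6933 V=39.0911[EX]; j=2 S=64.2900 intr=15.6100 cont=19.9179 V=19.9179[hold]; j=3 S=101.2818 intr=0.0000 cont=6.6952 V=6.6952[hold]; j=4 S=159.5583 intr=0.0000 cont=1.0451 V=1.0451[hold]  S*(4)=40.8089
k=3: j=0 S=32.5133 intr=47.3867 cont=45.9889 V=47.3867[EX]; j=1 S=51.2212 intr=28.6788 cont=29.3223 V=29.3223[hold]; j=2 S=80.6933 intr=0.0000 cont=13.3041 V=13.3041[hold]; j=3 S=127.1234 intr=0.0000 cont=3.9008 V=3.9008[hold]  S*(3)=32.5133
k=2: j=0 S=40.8089 intr=39.0911 cont=37.9982 V=39.0911[EX]; j=1 S=64.2900 intr=15.6100 cont=21.2193 V=21.2193[hold]; j=2 S=101.2818 intr=0.0000 cont=8.6157 V=8.6157[hold]  S*(2)=40.8089
k=1: j=0 S=51.2212 intr=28.6788 cont=29.9389 V=29.9389[hold]; j=1 S=80.6933 intr=0.0000 cont=14.8761 V=14.8761[hold]  S*(1)=-
k=0: j=0 S=64.2900 intr=15.6100 cont=22.2779 V=22.2779[hold]  S*(0)=-

price = 22.2779
boundary = - - 40.8089 32.5133 40.8089 51.2212 40.8089 51.2212
tree:
22.2779
29.9389 14.8761
39.0911 21.2193 8.6157
47.3867 29.3223 13.3041 3.9008
53.9960 39.0911 19.9179 6.6952 1.0451
59.2617 47.3867 28.6788 11.2482 2.0545 0.0000
63.4571 53.9960 39.0911 18.3505 4.0390 0.0000 0.0000
66.7996 59.2617 47.3867 28.6788 7.9404 0.0000 0.0000 0.0000
69.4626 63.4571 53.9960 39.0911 15.6100 0.0000 0.0000 0.0000 0.0000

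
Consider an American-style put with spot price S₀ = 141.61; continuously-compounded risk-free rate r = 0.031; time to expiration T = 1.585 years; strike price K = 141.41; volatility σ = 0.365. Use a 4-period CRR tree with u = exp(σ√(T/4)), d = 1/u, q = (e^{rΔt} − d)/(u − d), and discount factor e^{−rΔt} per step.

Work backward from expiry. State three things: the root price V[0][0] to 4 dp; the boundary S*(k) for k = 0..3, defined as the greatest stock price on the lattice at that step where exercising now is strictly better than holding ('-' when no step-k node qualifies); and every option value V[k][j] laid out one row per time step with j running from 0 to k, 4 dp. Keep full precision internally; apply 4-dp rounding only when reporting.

Δt=0.39625  u=1.25830  d=0.79472  q=0.46947  discount=0.98779
step 4 (expiry): payoffs max(K−S,0) = 84.9219 51.9713 0.0000 0.0000 0.0000
step 3: (k=3,j=0): S=71.0790, (K−S)⁺=70.3310, hold=68.6046 ⇒ V=70.3310 exercise | (k=3,j=1): S=112.5407, (K−S)⁺=28.8693, hold=27.2356 ⇒ V=28.8693 exercise | (k=3,j=2): S=178.1879, (K−S)⁺=0.0000, hold=0.0000 ⇒ V=0.0000 continue | (k=3,j=3): S=282.1282, (K−S)⁺=0.0000, hold=0.0000 ⇒ V=0.0000 continue  boundary S*=112.5407
step 2: (k=2,j=0): S=89.4387, (K−S)⁺=51.9713, hold=50.2449 ⇒ V=51.9713 exercise | (k=2,j=1): S=141.6100, (K−S)⁺=0.0000, hold=15.1290 ⇒ V=15.1290 continue | (k=2,j=2): S=224.2138, (K−S)⁺=0.0000, hold=0.0000 ⇒ V=0.0000 continue  boundary S*=89.4387
step 1: (k=1,j=0): S=112.5407, (K−S)⁺=28.8693, hold=34.2515 ⇒ V=34.2515 continue | (k=1,j=1): S=178.1879, (K−S)⁺=0.0000, hold=7.9283 ⇒ V=7.9283 continue  boundary S*=-
step 0: (k=0,j=0): S=141.6100, (K−S)⁺=0.0000, hold=21.6262 ⇒ V=21.6262 continue  boundary S*=-

price = 21.6262
boundary = - - 89.4387 112.5407
tree:
21.6262
34.2515 7.9283
51.9713 15.1290 0.0000
70.3310 28.8693 0.0000 0.0000
84.9219 51.9713 0.0000 0.0000 0.0000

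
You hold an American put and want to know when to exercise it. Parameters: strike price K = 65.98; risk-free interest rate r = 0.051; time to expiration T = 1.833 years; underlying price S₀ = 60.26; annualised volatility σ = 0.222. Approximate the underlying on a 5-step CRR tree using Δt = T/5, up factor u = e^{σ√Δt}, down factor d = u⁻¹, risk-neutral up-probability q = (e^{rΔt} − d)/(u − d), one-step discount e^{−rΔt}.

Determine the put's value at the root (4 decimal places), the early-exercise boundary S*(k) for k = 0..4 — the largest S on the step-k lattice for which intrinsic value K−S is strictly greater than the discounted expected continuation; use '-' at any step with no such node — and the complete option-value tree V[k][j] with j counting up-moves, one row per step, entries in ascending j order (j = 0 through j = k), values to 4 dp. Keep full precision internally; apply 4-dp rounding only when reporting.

Δt=0.36660  u=1.14387  d=0.87423  q=0.53644  discount=0.98148
step 5 (expiry): payoffs max(K−S,0) = 35.2084 25.7174 13.2991 0.0000 0.0000 0.0000
step 4: (k=4,j=0): S=35.1986, (K−S)⁺=30.7814, hold=29.5592 ⇒ V=30.7814 exercise | (k=4,j=1): S=46.0551, (K−S)⁺=19.9249, hold=18.7028 ⇒ V=19.9249 exercise | (k=4,j=2): S=60.2600, (K−S)⁺=5.7200, hold=6.0508 ⇒ V=6.0508 continue | (k=4,j=3): S=78.8462, (K−S)⁺=0.0000, hold=0.0000 ⇒ V=0.0000 continue | (k=4,j=4): S=103.1651, (K−S)⁺=0.0000, hold=0.0000 ⇒ V=0.0000 continue  boundary S*=46.0551
step 3: (k=3,j=0): S=40.2626, (K−S)⁺=25.7174, hold=24.4953 ⇒ V=25.7174 exercise | (k=3,j=1): S=52.6809, (K−S)⁺=13.2991, hold=12.2511 ⇒ V=13.2991 exercise | (k=3,j=2): S=68.9295, (K−S)⁺=0.0000, hold=2.7530 ⇒ V=2.7530 continue | (k=3,j=3): S=90.1897, (K−S)⁺=0.0000, hold=0.0000 ⇒ V=0.0000 continue  boundary S*=52.6809
step 2: (k=2,j=0): S=46.0551, (K−S)⁺=19.9249, hold=18.7028 ⇒ V=19.9249 exercise | (k=2,j=1): S=60.2600, (K−S)⁺=5.7200, hold=7.5002 ⇒ V=7.5002 continue | (k=2,j=2): S=78.8462, (K−S)⁺=0.0000, hold=1.2525 ⇒ V=1.2525 continue  boundary S*=46.0551
step 1: (k=1,j=0): S=52.6809, (K−S)⁺=13.2991, hold=13.0142 ⇒ V=13.2991 exercise | (k=1,j=1): S=68.9295, (K−S)⁺=0.0000, hold=4.0719 ⇒ V=4.0719 continue  boundary S*=52.6809
step 0: (k=0,j=0): S=60.2600, (K−S)⁺=5.7200, hold=8.1946 ⇒ V=8.1946 continue  boundary S*=-

price = 8.1946
boundary = - 52.6809 46.0551 52.6809 46.0551
tree:
8.1946
13.2991 4.0719
19.9249 7.5002 1.2525
25.7174 13.2991 2.7530 0.0000
30.7814 19.9249 6.0508 0.0000 0.0000
35.2084 25.7174 13.2991 0.0000 0.0000 0.0000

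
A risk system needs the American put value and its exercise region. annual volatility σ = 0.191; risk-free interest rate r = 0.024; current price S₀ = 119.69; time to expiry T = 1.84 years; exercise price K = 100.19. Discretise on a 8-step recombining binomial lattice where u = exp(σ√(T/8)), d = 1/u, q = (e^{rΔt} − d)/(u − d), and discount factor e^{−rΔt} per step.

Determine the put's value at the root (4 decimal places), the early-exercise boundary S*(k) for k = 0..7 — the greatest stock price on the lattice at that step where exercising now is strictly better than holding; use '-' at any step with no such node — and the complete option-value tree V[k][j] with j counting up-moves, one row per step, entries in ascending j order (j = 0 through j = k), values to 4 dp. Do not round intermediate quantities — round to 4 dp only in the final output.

price = 2.9849
boundary = - - - - - 75.7095 82.9720 90.9313
tree:
2.9849
4.8521 1.2039
7.6903 2.1483 0.2997
11.8124 3.7706 0.5961 0.0151
17.4402 6.4753 1.1847 0.0309 0.0000
24.4805 10.7924 2.3529 0.0631 0.0000 0.0000
31.1074 17.2180 4.6693 0.1287 0.0000 0.0000 0.0000
37.1542 24.4805 9.2587 0.2626 0.0000 0.0000 0.0000 0.0000
42.6718 31.1074 17.2180 0.5360 0.0000 0.0000 0.0000 0.0000 0.0000

Δt=0.23000, u=1.09593, d=0.91247, q=0.50729, disc=e^(-rΔt)=0.99450
k=8 terminal: V=max(K-S,0) → 42.6718 31.1074 17.2180 0.5360 0.0000 0.0000 0.0000 0.0000 0.0000
k=7: j=0 S=63.0358 intr=37.1542 cont=36.6027 V=37.1542[EX]; j=1 S=75.7095 intr=24.4805 cont=23.9290 V=24.4805[EX]; j=2 S=90.9313 intr=9.2587 cont=8.7072 V=9.2587[EX]; j=3 S=109.2135 intr=0.0000 cont=0.2626 V=0.2626[hold]; j=4 S=131.1715 intr=0.0000 cont=0.0000 V=0.0000[hold]; j=5 S=157.5442 intr=0.0000 cont=0.0000 V=0.0000[hold]; j=6 S=189.2194 intr=0.0000 cont=0.0000 V=0.0000[hold]; j=7 S=227.2630 intr=0.0000 cont=0.0000 V=0.0000[hold]  S*(7)=90.9313
k=6: j=0 S=69.0826 intr=31.1074 cont=30.5559 V=31.1074[EX]; j=1 S=82.9720 intr=17.2180 cont=16.6664 V=17.2180[EX]; j=2 S=99.6540 intr=0.5360 cont=4.6693 V=4.6693[hold]; j=3 S=119.6900 intr=0.0000 cont=0.1287 V=0.1287[hold]; j=4 S=143.7543 intr=0.0000 cont=0.0000 V=0.0000[hold]; j=5 S=172.6569 intr=0.0000 cont=0.0000 V=0.0000[hold]; j=6 S=207.3706 intr=0.0000 cont=0.0000 V=0.0000[hold]  S*(6)=82.9720
k=5: j=0 S=75.7095 intr=24.4805 cont=23.9290 V=24.4805[EX]; j=1 S=90.9313 intr=9.2587 cont=10.7924 V=10.7924[hold]; j=2 S=109.2135 intr=0.0000 cont=2.3529 V=2.3529[hold]; j=3 S=131.1715 intr=0.0000 cont=0.0631 V=0.0631[hold]; j=4 S=157.5442 intr=0.0000 cont=0.0000 V=0.0000[hold]; j=5 S=189.2194 intr=0.0000 cont=0.0000 V=0.0000[hold]  S*(5)=75.7095
k=4: j=0 S=82.9720 intr=17.2180 cont=17.4402 V=17.4402[hold]; j=1 S=99.6540 intr=0.5360 cont=6.4753 V=6.4753[hold]; j=2 S=119.6900 intr=0.0000 cont=1.1847 V=1.1847[hold]; j=3 S=143.7543 intr=0.0000 cont=0.0309 V=0.0309[hold]; j=4 S=172.6569 intr=0.0000 cont=0.0000 V=0.0000[hold]  S*(4)=-
k=3: j=0 S=90.9313 intr=9.2587 cont=11.8124 V=11.8124[hold]; j=1 S=109.2135 intr=0.0000 cont=3.7706 V=3.7706[hold]; j=2 S=131.1715 intr=0.0000 cont=0.5961 V=0.5961[hold]; j=3 S=157.5442 intr=0.0000 cont=0.0151 V=0.0151[hold]  S*(3)=-
k=2: j=0 S=99.6540 intr=0.5360 cont=7.6903 V=7.6903[hold]; j=1 S=119.6900 intr=0.0000 cont=2.1483 V=2.1483[hold]; j=2 S=143.7543 intr=0.0000 cont=0.2997 V=0.2997[hold]  S*(2)=-
k=1: j=0 S=109.2135 intr=0.0000 cont=4.8521 V=4.8521[hold]; j=1 S=131.1715 intr=0.0000 cont=1.2039 V=1.2039[hold]  S*(1)=-
k=0: j=0 S=119.6900 intr=0.0000 cont=2.9849 V=2.9849[hold]  S*(0)=-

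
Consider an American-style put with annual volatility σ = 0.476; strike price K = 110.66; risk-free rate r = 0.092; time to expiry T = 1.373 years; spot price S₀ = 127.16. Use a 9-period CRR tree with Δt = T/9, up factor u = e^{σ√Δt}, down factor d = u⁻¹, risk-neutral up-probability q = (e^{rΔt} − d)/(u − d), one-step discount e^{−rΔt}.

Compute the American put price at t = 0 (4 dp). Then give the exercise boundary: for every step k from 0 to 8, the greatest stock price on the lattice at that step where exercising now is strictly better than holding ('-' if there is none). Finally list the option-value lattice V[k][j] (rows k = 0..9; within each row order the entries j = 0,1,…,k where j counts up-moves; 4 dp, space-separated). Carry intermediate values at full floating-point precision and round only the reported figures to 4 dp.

params: Δt=0.15256 u=1.20432 d=0.83034 q=0.49145 e^(-rΔt)=0.98606
t_9 payoffs: 86.8004 76.0542 60.4679 37.8617 5.0737 0.0000 0.0000 0.0000 0.0000 0.0000
t_8: node(8,0) S=28.7347 payoff=81.9253 vs cont=80.3831 → 81.9253 [stop]  node(8,1) S=41.6766 payoff=68.9834 vs cont=67.4411 → 68.9834 [stop]  node(8,2) S=60.4475 payoff=50.2125 vs cont=48.6702 → 50.2125 [stop]  node(8,3) S=87.6727 payoff=22.9873 vs cont=21.4450 → 22.9873 [stop]  node(8,4) S=127.1600 payoff=0.0000 vs cont=2.5443 → 2.5443 [wait]  node(8,5) S=184.4322 payoff=0.0000 vs cont=0.0000 → 0.0000 [wait]  node(8,6) S=267.4994 payoff=0.0000 vs cont=0.0000 → 0.0000 [wait]  node(8,7) S=387.9797 payoff=0.0000 vs cont=0.0000 → 0.0000 [wait]  node(8,8) S=562.7236 payoff=0.0000 vs cont=0.0000 → 0.0000 [wait]  ⇒ S*(8)=87.6727
t_7: node(7,0) S=34.6058 payoff=76.0542 vs cont=74.5119 → 76.0542 [stop]  node(7,1) S=50.1921 payoff=60.4679 vs cont=58.9256 → 60.4679 [stop]  node(7,2) S=72.7983 payoff=37.8617 vs cont=36.3194 → 37.8617 [stop]  node(7,3) S=105.5863 payoff=5.0737 vs cont=12.7603 → 12.7603 [wait]  node(7,4) S=153.1417 payoff=0.0000 vs cont=1.2759 → 1.2759 [wait]  node(7,5) S=222.1159 payoff=0.0000 vs cont=0.0000 → 0.0000 [wait]  node(7,6) S=322.1558 payoff=0.0000 vs cont=0.0000 → 0.0000 [wait]  node(7,7) S=467.2529 payoff=0.0000 vs cont=0.0000 → 0.0000 [wait]  ⇒ S*(7)=72.7983
t_6: node(6,0) S=41.6766 payoff=68.9834 vs cont=67.4411 → 68.9834 [stop]  node(6,1) S=60.4475 payoff=50.2125 vs cont=48.6702 → 50.2125 [stop]  node(6,2) S=87.6727 payoff=22.9873 vs cont=25.1699 → 25.1699 [wait]  node(6,3) S=127.1600 payoff=0.0000 vs cont=7.0171 → 7.0171 [wait]  node(6,4) S=184.4322 payoff=0.0000 vs cont=0.6398 → 0.6398 [wait]  node(6,5) S=267.4994 payoff=0.0000 vs cont=0.0000 → 0.0000 [wait]  node(6,6) S=387.9797 payoff=0.0000 vs cont=0.0000 → 0.0000 [wait]  ⇒ S*(6)=60.4475
t_5: node(5,0) S=50.1921 payoff=60.4679 vs cont=58.9256 → 60.4679 [stop]  node(5,1) S=72.7983 payoff=37.8617 vs cont=37.3771 → 37.8617 [stop]  node(5,2) S=105.5863 payoff=5.0737 vs cont=16.0223 → 16.0223 [wait]  node(5,3) S=153.1417 payoff=0.0000 vs cont=3.8289 → 3.8289 [wait]  node(5,4) S=222.1159 payoff=0.0000 vs cont=0.3208 → 0.3208 [wait]  node(5,5) S=322.1558 payoff=0.0000 vs cont=0.0000 → 0.0000 [wait]  ⇒ S*(5)=72.7983
t_4: node(4,0) S=60.4475 payoff=50.2125 vs cont=48.6702 → 50.2125 [stop]  node(4,1) S=87.6727 payoff=22.9873 vs cont=26.7507 → 26.7507 [wait]  node(4,2) S=127.1600 payoff=0.0000 vs cont=9.8901 → 9.8901 [wait]  node(4,3) S=184.4322 payoff=0.0000 vs cont=2.0755 → 2.0755 [wait]  node(4,4) S=267.4994 payoff=0.0000 vs cont=0.1609 → 0.1609 [wait]  ⇒ S*(4)=60.4475
t_3: node(3,0) S=72.7983 payoff=37.8617 vs cont=38.1431 → 38.1431 [wait]  node(3,1) S=105.5863 payoff=5.0737 vs cont=18.2072 → 18.2072 [wait]  node(3,2) S=153.1417 payoff=0.0000 vs cont=5.9653 → 5.9653 [wait]  node(3,3) S=222.1159 payoff=0.0000 vs cont=1.1188 → 1.1188 [wait]  ⇒ S*(3)=-
t_2: node(2,0) S=87.6727 payoff=22.9873 vs cont=27.9506 → 27.9506 [wait]  node(2,1) S=127.1600 payoff=0.0000 vs cont=12.0211 → 12.0211 [wait]  node(2,2) S=184.4322 payoff=0.0000 vs cont=3.5336 → 3.5336 [wait]  ⇒ S*(2)=-
t_1: node(1,0) S=105.5863 payoff=5.0737 vs cont=19.8417 → 19.8417 [wait]  node(1,1) S=153.1417 payoff=0.0000 vs cont=7.7405 → 7.7405 [wait]  ⇒ S*(1)=-
t_0: node(0,0) S=127.1600 payoff=0.0000 vs cont=13.7009 → 13.7009 [wait]  ⇒ S*(0)=-

price = 13.7009
boundary = - - - - 60.4475 72.7983 60.4475 72.7983 87.6727
tree:
13.7009
19.8417 7.7405
27.9506 12.0211 3.5336
38.1431 18.2072 5.9653 1.1188
50.2125 26.7507 9.8901 2.0755 0.1609
60.4679 37.8617 16.0223 3.8289 0.3208 0.0000
68.9834 50.2125 25.1699 7.0171 0.6398 0.0000 0.0000
76.0542 60.4679 37.8617 12.7603 1.2759 0.0000 0.0000 0.0000
81.9253 68.9834 50.2125 22.9873 2.5443 0.0000 0.0000 0.0000 0.0000
86.8004 76.0542 60.4679 37.8617 5.0737 0.0000 0.0000 0.0000 0.0000 0.0000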